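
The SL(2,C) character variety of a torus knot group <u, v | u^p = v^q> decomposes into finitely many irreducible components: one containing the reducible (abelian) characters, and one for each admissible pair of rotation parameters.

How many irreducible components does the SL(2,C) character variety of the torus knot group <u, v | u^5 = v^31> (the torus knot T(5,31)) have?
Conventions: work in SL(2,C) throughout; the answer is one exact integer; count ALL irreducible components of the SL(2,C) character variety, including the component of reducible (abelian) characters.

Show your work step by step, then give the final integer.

61

For T(5,31): irreducibility forces the central element u^5 = v^31 to one of +I, -I.
On an irreducible component, tr(u) is locked at 2*cos(pi*alpha/5) for some alpha in 1..4, and tr(v) at 2*cos(pi*beta/31) for some beta in 1..30.
Consistency of u^5 = (-1)^alpha I with v^31 = (-1)^beta I forces alpha = beta (mod 2).
Counting: 2 odd alphas x 15 odd betas + 2 even alphas x 15 even betas = 30 + 30 = 60.
Total: 60 irreducible-character components + 1 reducible (abelian) component = 61.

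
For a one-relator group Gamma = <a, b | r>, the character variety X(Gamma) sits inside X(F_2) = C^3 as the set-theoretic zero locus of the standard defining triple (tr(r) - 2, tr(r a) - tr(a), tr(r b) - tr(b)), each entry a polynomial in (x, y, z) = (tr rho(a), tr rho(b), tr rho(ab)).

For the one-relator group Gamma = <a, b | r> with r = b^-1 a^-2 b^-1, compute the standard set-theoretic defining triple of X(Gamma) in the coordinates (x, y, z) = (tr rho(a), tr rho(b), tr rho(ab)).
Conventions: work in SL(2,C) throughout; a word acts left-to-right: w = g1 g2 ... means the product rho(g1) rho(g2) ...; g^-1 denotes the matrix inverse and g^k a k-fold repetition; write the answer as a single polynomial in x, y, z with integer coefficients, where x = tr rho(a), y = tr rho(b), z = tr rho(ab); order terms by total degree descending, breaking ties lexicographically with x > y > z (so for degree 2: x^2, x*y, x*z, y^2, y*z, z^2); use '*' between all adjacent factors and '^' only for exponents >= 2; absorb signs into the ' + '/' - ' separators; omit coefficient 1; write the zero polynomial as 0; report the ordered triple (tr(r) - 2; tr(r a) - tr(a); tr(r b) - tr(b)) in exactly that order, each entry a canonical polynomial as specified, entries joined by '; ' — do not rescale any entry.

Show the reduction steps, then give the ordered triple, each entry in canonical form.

trace(b^-1) = trace(b) = y
trace(b^-1 a) = trace(a) * trace(b) - trace(a b) = x*y - z
trace(b^-1 a^-1) = trace(b^-1) * trace(a) - trace(b^-1 a) = z
trace(a^-1 b^-2) = trace(b^-1 a^-1) * trace(b) - trace(b^-1 a^-1 b) = y*z - x
trace(b^-2) = trace(b^-1) * trace(b) - trace(1) = y^2 - 2
trace(b^-1 a^-2 b^-1) = trace(a^-1 b^-2) * trace(a) - trace(a^-1 b^-2 a) = x*y*z - x^2 - y^2 + 2
trace(b a b a) = trace(a b) * trace(a b) - trace(1)   [split at a repeated a] = z^2 - 2
trace(a b a^-1 b) = trace(b a b) * trace(a) - trace(b a b a)   [inverse elimination on a] = x*y*z - x^2 - z^2 + 2
trace(b^-1 a b a^-1) = trace(a b a^-1) * trace(b) - trace(a b a^-1 b)   [inverse elimination on b] = -x*y*z + x^2 + y^2 + z^2 - 2
trace(a^-2 b^-1 a b) = trace(b^-1 a b a^-1) * trace(a) - trace(b^-1 a b)   [inverse elimination on a] = -x^2*y*z + x^3 + x*y^2 + x*z^2 - 3*x
trace(b^-1 a^-2 b^-1 a) = trace(a^-2 b^-1 a) * trace(b) - trace(a^-2 b^-1 a b)   [inverse elimination on b] = x^2*y*z - x^3 - x*y^2 - x*z^2 + y*z + 3*x
trace(b^-1 a^-2) = trace(b^-1 a^-1) * trace(a) - trace(b^-1)   [inverse elimination on a] = x*z - y
assemble the triple (trace(r) - 2; trace(r a) - x; trace(r b) - y)

x*y*z - x^2 - y^2; x^2*y*z - x^3 - x*y^2 - x*z^2 + y*z + 2*x; x*z - 2*y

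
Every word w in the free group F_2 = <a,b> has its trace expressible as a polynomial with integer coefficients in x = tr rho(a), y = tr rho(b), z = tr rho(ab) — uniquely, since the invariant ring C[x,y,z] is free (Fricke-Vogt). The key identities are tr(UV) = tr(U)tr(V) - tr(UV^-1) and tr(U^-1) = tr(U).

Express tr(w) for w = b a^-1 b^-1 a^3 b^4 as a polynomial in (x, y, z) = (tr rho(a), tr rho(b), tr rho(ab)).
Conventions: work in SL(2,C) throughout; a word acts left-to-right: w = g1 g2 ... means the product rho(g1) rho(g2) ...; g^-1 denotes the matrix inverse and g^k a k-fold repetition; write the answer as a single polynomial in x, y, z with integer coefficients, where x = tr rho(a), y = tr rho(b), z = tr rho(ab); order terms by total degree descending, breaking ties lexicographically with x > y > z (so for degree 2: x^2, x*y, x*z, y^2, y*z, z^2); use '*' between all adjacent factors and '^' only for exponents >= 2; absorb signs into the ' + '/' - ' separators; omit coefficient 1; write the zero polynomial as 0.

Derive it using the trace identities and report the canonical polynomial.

-x^3*y^5*z + x^4*y^4 + x^2*y^6 + x^2*y^4*z^2 + 3*x^3*y^3*z + x*y^5*z - 3*x^4*y^2 - 8*x^2*y^4 - 3*x^2*y^2*z^2 - y^6 - y^4*z^2 - x^3*y*z - 2*x*y^3*z + x^4 + 15*x^2*y^2 + x^2*z^2 + 6*y^4 + 3*y^2*z^2 - x*y*z - 4*x^2 - 9*y^2 - z^2 + 2

tr(b a b) = tr(b) tr(a b) - tr(a) = y*z - x
so tr(b^3 a) = tr(b) tr(b a b) - tr(b a) = y^2*z - x*y - z
reduce: tr(b^2) = tr(b) tr(b) - tr(1) = y^2 - 2
reduce: tr(b^3) = tr(b) tr(b^2) - tr(b) = y^3 - 3*y
reduce: tr(b a^2 b^2) = tr(a) tr(b^3 a) - tr(b^3) = x*y^2*z - x^2*y - y^3 - x*z + 3*y
reduce: tr(a^2 b) = tr(a) tr(b a) - tr(b) = x*z - y
reduce: tr(a^2) = tr(a) tr(a) - tr(1) = x^2 - 2
reduce: tr(b a^2 b) = tr(b) tr(a^2 b) - tr(a^2) = x*y*z - x^2 - y^2 + 2
reduce: tr(a^2 b^4) = tr(b) tr(b a^2 b^2) - tr(b a^2 b) = x*y^3*z - x^2*y^2 - y^4 - 2*x*y*z + x^2 + 4*y^2 - 2
tr(a^2 b^5) = tr(b) tr(a^2 b^4) - tr(a^2 b^3) = x*y^4*z - x^2*y^3 - y^5 - 3*x*y^2*z + 2*x^2*y + 5*y^3 + x*z - 5*y
reduce: tr(b^4 a) = tr(b) tr(b a b^2) - tr(b a b) = y^3*z - x*y^2 - 2*y*z + x
tr(b^3 a^3 b) = tr(a) tr(b^4 a^2) - tr(b^4 a) = x^2*y^3*z - x^3*y^2 - x*y^4 - 2*x^2*y*z - y^3*z + x^3 + 5*x*y^2 + 2*y*z - 3*x
reduce: tr(a^3 b^2) = tr(a) tr(a b^2 a) - tr(a b^2) = x^2*y*z - x^3 - x*y^2 - y*z + 3*x
tr(a^3 b) = tr(a) tr(a b a) - tr(a b) = x^2*z - x*y - z
reduce: tr(b^3 a^3) = tr(b) tr(a^3 b^2) - tr(a^3 b) = x^2*y^2*z - x^3*y - x*y^3 - x^2*z - y^2*z + 4*x*y + z
tr(b^2 a^3 b^3) = tr(b) tr(b^3 a^3 b) - tr(b^3 a^3) = x^2*y^4*z - x^3*y^3 - x*y^5 - 3*x^2*y^2*z - y^4*z + 2*x^3*y + 6*x*y^3 + x^2*z + 3*y^2*z - 7*x*y - z
tr(b a^3 b^5) = tr(b) tr(b^2 a^3 b^3) - tr(b^2 a^3 b^2) = x^2*y^5*z - x^3*y^4 - x*y^6 - 4*x^2*y^3*z - y^5*z + 3*x^3*y^2 + 7*x*y^4 + 3*x^2*y*z + 4*y^3*z - x^3 - 12*x*y^2 - 3*y*z + 3*x
tr(a b a b) = tr(a b) tr(a b) - tr(1)   [split at repeated a] = z^2 - 2
tr(b^2 a b a) = tr(b) tr(a b a b) - tr(a b a) = y*z^2 - x*z - y
so tr(b a b a^2 b) = tr(a) tr(b^2 a b a) - tr(b^2 a b) = x*y*z^2 - x^2*z - y^2*z + z
reduce: tr(b a b a^2) = tr(a) tr(b a b a) - tr(b a b) = x*z^2 - y*z - x
tr(b^2 a b a^2 b) = tr(b) tr(b a b a^2 b) - tr(b a b a^2) = x*y^2*z^2 - x^2*y*z - y^3*z - x*z^2 + 2*y*z + x
reduce: tr(a b^4 a b a) = tr(b) tr(b^2 a b a^2 b) - tr(b^2 a b a^2) = x*y^3*z^2 - x^2*y^2*z - y^4*z - 2*x*y*z^2 + x^2*z + 3*y^2*z + x*y - z
so tr(b^2 a b a b) = tr(b) tr(b a b a b) - tr(b a b a) = y^2*z^2 - x*y*z - y^2 - z^2 + 2
reduce: tr(a b^4 a b) = tr(b) tr(b^2 a b a b) - tr(b^2 a b a) = y^3*z^2 - x*y^2*z - y^3 - 2*y*z^2 + x*z + 3*y
tr(b^2 a b a^3 b^2) = tr(a) tr(a b^4 a b a) - tr(a b^4 a b) = x^2*y^3*z^2 - x^3*y^2*z - x*y^4*z - 2*x^2*y*z^2 - y^3*z^2 + x^3*z + 4*x*y^2*z + x^2*y + y^3 + 2*y*z^2 - 2*x*z - 3*y
tr(a b a^3 b^2) = tr(a) tr(b^2 a b a^2) - tr(b^2 a b a) = x^2*y*z^2 - x^3*z - x*y^2*z - y*z^2 + 2*x*z + y
tr(a b a^3 b) = tr(a) tr(b a b a^2) - tr(b a b a) = x^2*z^2 - x*y*z - x^2 - z^2 + 2
reduce: tr(b^2 a b a^3 b) = tr(b) tr(a b a^3 b^2) - tr(a b a^3 b) = x^2*y^2*z^2 - x^3*y*z - x*y^3*z - x^2*z^2 - y^2*z^2 + 3*x*y*z + x^2 + y^2 + z^2 - 2
reduce: tr(b a^3 b^5 a) = tr(b) tr(b^2 a b a^3 b^2) - tr(b^2 a b a^3 b) = x^2*y^4*z^2 - x^3*y^3*z - x*y^5*z - 3*x^2*y^2*z^2 - y^4*z^2 + 2*x^3*y*z + 5*x*y^3*z + x^2*y^2 + x^2*z^2 + y^4 + 3*y^2*z^2 - 5*x*y*z - x^2 - 4*y^2 - z^2 + 2
tr(a^3 b^5 a^-1 b) = tr(b a^3 b^5) tr(a) - tr(b a^3 b^5 a) = x^3*y^5*z - x^4*y^4 - x^2*y^6 - x^2*y^4*z^2 - 3*x^3*y^3*z + 3*x^4*y^2 + 7*x^2*y^4 + 3*x^2*y^2*z^2 + y^4*z^2 + x^3*y*z - x*y^3*z - x^4 - 13*x^2*y^2 - x^2*z^2 - y^4 - 3*y^2*z^2 + 2*x*y*z + 4*x^2 + 4*y^2 + z^2 - 2
so tr(b a^-1 b^-1 a^3 b^4) = tr(a^3 b^5 a^-1) tr(b) - tr(a^3 b^5 a^-1 b) = -x^3*y^5*z + x^4*y^4 + x^2*y^6 + x^2*y^4*z^2 + 3*x^3*y^3*z + x*y^5*z - 3*x^4*y^2 - 8*x^2*y^4 - 3*x^2*y^2*z^2 - y^6 - y^4*z^2 - x^3*y*z - 2*x*y^3*z + x^4 + 15*x^2*y^2 + x^2*z^2 + 6*y^4 + 3*y^2*z^2 - x*y*z - 4*x^2 - 9*y^2 - z^2 + 2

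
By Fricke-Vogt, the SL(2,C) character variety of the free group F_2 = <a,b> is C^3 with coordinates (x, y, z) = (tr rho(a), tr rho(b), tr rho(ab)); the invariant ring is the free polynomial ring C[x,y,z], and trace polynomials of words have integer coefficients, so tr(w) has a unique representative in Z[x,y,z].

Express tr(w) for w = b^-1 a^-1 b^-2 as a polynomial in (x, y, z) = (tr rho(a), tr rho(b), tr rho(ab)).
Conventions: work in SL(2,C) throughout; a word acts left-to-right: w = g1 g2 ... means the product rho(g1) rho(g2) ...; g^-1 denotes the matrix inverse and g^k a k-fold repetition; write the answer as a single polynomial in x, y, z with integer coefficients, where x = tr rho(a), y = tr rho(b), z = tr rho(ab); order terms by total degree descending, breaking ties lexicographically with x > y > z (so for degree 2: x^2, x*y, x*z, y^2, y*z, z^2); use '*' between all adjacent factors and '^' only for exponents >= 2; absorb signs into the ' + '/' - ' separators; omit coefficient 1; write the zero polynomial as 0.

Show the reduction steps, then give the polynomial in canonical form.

tr(b^-1) = tr(b) = y
tr(b^-2) = tr(b^-1) tr(b) - tr(1)   [inverse elimination on b] = y^2 - 2
tr(a b^-1) = tr(a) tr(b) - tr(a b)   [inverse elimination on b] = x*y - z
tr(b^-2 a) = tr(a b^-1) tr(b) - tr(a)   [inverse elimination on b] = x*y^2 - y*z - x
tr(b^-1 a^-1 b^-1) = tr(b^-2) tr(a) - tr(b^-2 a)   [inverse elimination on a] = y*z - x
tr(b^-1 a^-1 b^-2) = tr(b^-1 a^-1 b^-1) tr(b) - tr(b^-1 a^-1)   [inverse elimination on b] = y^2*z - x*y - z

y^2*z - x*y - z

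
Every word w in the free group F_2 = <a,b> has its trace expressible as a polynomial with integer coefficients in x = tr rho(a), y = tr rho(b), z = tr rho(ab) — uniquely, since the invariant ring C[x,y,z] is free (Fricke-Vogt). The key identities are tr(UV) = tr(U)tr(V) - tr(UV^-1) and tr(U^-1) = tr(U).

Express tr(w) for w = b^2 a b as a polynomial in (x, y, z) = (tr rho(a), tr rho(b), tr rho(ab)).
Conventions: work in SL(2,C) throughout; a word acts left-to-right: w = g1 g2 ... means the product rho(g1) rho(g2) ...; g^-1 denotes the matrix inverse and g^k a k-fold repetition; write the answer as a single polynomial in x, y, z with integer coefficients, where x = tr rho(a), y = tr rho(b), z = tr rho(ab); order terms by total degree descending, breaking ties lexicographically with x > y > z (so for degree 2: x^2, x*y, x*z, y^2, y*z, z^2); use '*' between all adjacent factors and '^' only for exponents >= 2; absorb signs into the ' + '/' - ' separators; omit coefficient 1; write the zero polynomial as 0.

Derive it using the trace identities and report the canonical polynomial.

y^2*z - x*y - z

tr(a b^2) = tr(b) * tr(a b) - tr(a) = y*z - x
tr(b^2 a b) = tr(b) * tr(a b^2) - tr(a b) = y^2*z - x*y - z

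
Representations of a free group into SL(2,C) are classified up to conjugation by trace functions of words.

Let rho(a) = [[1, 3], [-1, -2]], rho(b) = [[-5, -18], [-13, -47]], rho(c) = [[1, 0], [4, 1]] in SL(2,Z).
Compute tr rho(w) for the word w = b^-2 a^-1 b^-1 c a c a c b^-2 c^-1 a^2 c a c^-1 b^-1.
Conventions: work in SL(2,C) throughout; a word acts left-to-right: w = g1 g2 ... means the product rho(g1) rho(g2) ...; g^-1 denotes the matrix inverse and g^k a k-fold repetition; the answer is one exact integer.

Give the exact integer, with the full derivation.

rho(b^-1) = [[-47, 18], [13, -5]]
... * rho(b^-1) = [[-47, 18], [13, -5]]  ->  [[2443, -936], [-676, 259]]
... * rho(a^-1) = [[-2, -3], [1, 1]]  ->  [[-5822, -8265], [1611, 2287]]
... * rho(b^-1) = [[-47, 18], [13, -5]]  ->  [[166189, -63471], [-45986, 17563]]
... * rho(c) = [[1, 0], [4, 1]]  ->  [[-87695, -63471], [24266, 17563]]
... * rho(a) = [[1, 3], [-1, -2]]  ->  [[-24224, -136143], [6703, 37672]]
... * rho(c) = [[1, 0], [4, 1]]  ->  [[-568796, -136143], [157391, 37672]]
... * rho(a) = [[1, 3], [-1, -2]]  ->  [[-432653, -1434102], [119719, 396829]]
... * rho(c) = [[1, 0], [4, 1]]  ->  [[-6169061, -1434102], [1707035, 396829]]
... * rho(b^-1) = [[-47, 18], [13, -5]]  ->  [[271302541, -103872588], [-75071868, 28742485]]
... * rho(b^-1) = [[-47, 18], [13, -5]]  ->  [[-14101563071, 5402808678], [3902030101, -1495006049]]
... * rho(c^-1) = [[1, 0], [-4, 1]]  ->  [[-35712797783, 5402808678], [9882054297, -1495006049]]
... * rho(a) = [[1, 3], [-1, -2]]  ->  [[-41115606461, -117944010705], [11377060346, 32636174989]]
... * rho(a) = [[1, 3], [-1, -2]]  ->  [[76828404244, 112541202027], [-21259114643, -31141168940]]
... * rho(c) = [[1, 0], [4, 1]]  ->  [[526993212352, 112541202027], [-145823790403, -31141168940]]
... * rho(a) = [[1, 3], [-1, -2]]  ->  [[414452010325, 1355897233002], [-114682621463, -375189033329]]
... * rho(c^-1) = [[1, 0], [-4, 1]]  ->  [[-5009136921683, 1355897233002], [1386073511853, -375189033329]]
... * rho(b^-1) = [[-47, 18], [13, -5]]  ->  [[253056099348127, -96943950755304], [-70022912490368, 26825268379999]]
tr = 253056099348127 + 26825268379999 = 279881367728126

279881367728126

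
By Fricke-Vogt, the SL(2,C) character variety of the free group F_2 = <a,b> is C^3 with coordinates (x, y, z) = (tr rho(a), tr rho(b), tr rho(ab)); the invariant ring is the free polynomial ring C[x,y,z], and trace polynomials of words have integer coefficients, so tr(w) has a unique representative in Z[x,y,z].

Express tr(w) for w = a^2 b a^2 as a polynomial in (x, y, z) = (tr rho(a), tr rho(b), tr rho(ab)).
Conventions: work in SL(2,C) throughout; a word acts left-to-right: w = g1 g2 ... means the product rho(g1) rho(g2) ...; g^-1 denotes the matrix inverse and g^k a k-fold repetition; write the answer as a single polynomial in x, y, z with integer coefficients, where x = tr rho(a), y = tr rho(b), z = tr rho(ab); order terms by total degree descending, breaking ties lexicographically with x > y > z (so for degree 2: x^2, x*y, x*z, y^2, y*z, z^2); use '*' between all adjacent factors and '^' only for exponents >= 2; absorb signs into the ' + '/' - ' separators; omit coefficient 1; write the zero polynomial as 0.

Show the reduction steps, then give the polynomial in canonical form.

x^3*z - x^2*y - 2*x*z + y

use: tr(a b a) = tr(a) tr(b a) - tr(b)   [square of a] = x*z - y
tr(a b a^2) = tr(a) tr(a b a) - tr(a b)   [square of a] = x^2*z - x*y - z
tr(a^2 b a^2) = tr(a) tr(a b a^2) - tr(a b a)   [square of a] = x^3*z - x^2*y - 2*x*z + y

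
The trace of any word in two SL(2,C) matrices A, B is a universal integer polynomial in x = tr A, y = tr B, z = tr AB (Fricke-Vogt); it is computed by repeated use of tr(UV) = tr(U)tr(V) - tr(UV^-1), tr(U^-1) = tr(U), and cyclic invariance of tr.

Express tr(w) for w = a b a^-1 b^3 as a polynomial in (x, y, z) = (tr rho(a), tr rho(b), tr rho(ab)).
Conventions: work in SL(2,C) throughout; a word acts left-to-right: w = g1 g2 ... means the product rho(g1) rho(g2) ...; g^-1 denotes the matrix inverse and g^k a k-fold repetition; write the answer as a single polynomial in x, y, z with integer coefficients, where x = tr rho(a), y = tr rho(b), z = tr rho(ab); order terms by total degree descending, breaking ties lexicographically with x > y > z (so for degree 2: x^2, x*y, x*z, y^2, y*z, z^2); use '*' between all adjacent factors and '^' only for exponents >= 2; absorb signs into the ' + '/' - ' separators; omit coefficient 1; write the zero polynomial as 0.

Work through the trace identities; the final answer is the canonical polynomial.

trace(b a b) = trace(b)*trace(a b) - trace(a) = y*z - x
trace(b^2 a b) = trace(b)*trace(b a b) - trace(b a) = y^2*z - x*y - z
trace(b^3 a b) = trace(b)*trace(b^2 a b) - trace(b^2 a) = y^3*z - x*y^2 - 2*y*z + x
trace(a b a b) = trace(a b)*trace(a b) - trace(1)   [split at repeated a] = z^2 - 2
trace(a b a) = trace(a)*trace(b a) - trace(b) = x*z - y
trace(a b a b^2) = trace(b)*trace(a b a b) - trace(a b a) = y*z^2 - x*z - y
trace(b^3 a b a) = trace(b)*trace(a b a b^2) - trace(a b a b) = y^2*z^2 - x*y*z - y^2 - z^2 + 2
trace(a b a^-1 b^3) = trace(b^3 a b)*trace(a) - trace(b^3 a b a) = x*y^3*z - x^2*y^2 - y^2*z^2 - x*y*z + x^2 + y^2 + z^2 - 2

x*y^3*z - x^2*y^2 - y^2*z^2 - x*y*z + x^2 + y^2 + z^2 - 2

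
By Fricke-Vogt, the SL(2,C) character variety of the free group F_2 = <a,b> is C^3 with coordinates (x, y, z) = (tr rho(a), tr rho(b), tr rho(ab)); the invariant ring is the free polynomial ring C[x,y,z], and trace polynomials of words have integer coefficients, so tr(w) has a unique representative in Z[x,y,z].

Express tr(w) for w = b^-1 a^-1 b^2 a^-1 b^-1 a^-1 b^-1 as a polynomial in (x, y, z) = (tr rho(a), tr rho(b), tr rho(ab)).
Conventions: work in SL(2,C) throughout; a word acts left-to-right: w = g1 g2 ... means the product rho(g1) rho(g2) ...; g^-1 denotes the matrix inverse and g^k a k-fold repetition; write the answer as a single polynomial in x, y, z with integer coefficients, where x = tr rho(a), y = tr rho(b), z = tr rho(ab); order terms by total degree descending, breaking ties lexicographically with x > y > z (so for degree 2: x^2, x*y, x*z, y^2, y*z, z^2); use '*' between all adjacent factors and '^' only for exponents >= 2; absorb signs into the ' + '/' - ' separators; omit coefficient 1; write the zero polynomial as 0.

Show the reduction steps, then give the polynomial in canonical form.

tr(a^-1) = tr(a) = x
tr(a^-1 b) = tr(b) tr(a) - tr(b a)   [inverse elimination on a] = x*y - z
tr(a^-1 b^-1) = tr(a^-1) tr(b) - tr(a^-1 b)   [inverse elimination on b] = z
tr(b a b) = tr(b) tr(a b) - tr(a)   [square of b] = y*z - x
tr(b a b a) = tr(a b) tr(a b) - tr(1)   [split at a repeated a] = z^2 - 2
tr(a b a^-1 b) = tr(b a b) tr(a) - tr(b a b a)   [inverse elimination on a] = x*y*z - x^2 - z^2 + 2
tr(a b a^-1 b^-1) = tr(a b a^-1) tr(b) - tr(a b a^-1 b)   [inverse elimination on b] = -x*y*z + x^2 + y^2 + z^2 - 2
tr(b a^-1 b^-2 a) = tr(a b a^-1 b^-1) tr(b) - tr(a b a^-1)   [inverse elimination on b] = -x*y^2*z + x^2*y + y^3 + y*z^2 - 3*y
tr(a^-1 b^-2 a^-1 b) = tr(b a^-1 b^-2) tr(a) - tr(b a^-1 b^-2 a)   [inverse elimination on a] = x*y^2*z - x^2*y - y^3 - y*z^2 + x*z + 3*y
tr(a^2 b) = tr(a) tr(b a) - tr(b)   [square of a] = x*z - y
tr(a^2) = tr(a) tr(a) - tr(1)   [square of a] = x^2 - 2
tr(a b^2 a) = tr(b) tr(a^2 b) - tr(a^2)   [square of b] = x*y*z - x^2 - y^2 + 2
tr(a b a^2 b) = tr(a) tr(b a b a) - tr(b a b)   [square of a] = x*z^2 - y*z - x
tr(a b a^2) = tr(a) tr(a b a) - tr(a b)   [square of a] = x^2*z - x*y - z
tr(a b^2 a b a) = tr(b) tr(a b a^2 b) - tr(a b a^2)   [square of b] = x*y*z^2 - x^2*z - y^2*z + z
tr(a b a b a b) = tr(a b) tr(a b a b) - tr(a^-1 b^-1)   [split at a repeated a] = z^3 - 3*z
tr(a b^2 a b a b) = tr(b) tr(a b a b a b) - tr(a b a b a)   [square of b] = y*z^3 - x*z^2 - 2*y*z + x
tr(b^-1 a b^2 a b a) = tr(a b^2 a b a) tr(b) - tr(a b^2 a b a b)   [inverse elimination on b] = x*y^2*z^2 - x^2*y*z - y^3*z - y*z^3 + x*z^2 + 3*y*z - x
tr(a b^2 a b a^-1 b^-1) = tr(b^-1 a b^2 a b) tr(a) - tr(b^-1 a b^2 a b a)   [inverse elimination on a] = -x*y^2*z^2 + 2*x^2*y*z + y^3*z + y*z^3 - x^3 - x*y^2 - x*z^2 - 3*y*z + 3*x
tr(b^2 a b) = tr(b) tr(b a b) - tr(b a)   [square of b] = y^2*z - x*y - z
tr(a^-1 b^-2 a b^2 a b) = tr(a b^2 a b a^-1 b^-1) tr(b) - tr(a b^2 a b a^-1)   [inverse elimination on b] = -x*y^3*z^2 + 2*x^2*y^2*z + y^4*z + y^2*z^3 - x^3*y - x*y^3 - x*y*z^2 - 4*y^2*z + 4*x*y + z
tr(b^2 a b^-1 a^-1 b^-2 a) = tr(a^-1 b^-2 a b^2 a) tr(b) - tr(a^-1 b^-2 a b^2 a b)   [inverse elimination on b] = x*y^3*z^2 - 2*x^2*y^2*z - y^4*z - y^2*z^3 + x^3*y + x*y^3 + x*y*z^2 + 4*y^2*z - 3*x*y - z
tr(b^-1 a^-1 b^-2 a^-1 b^2 a) = tr(b^2 a b^-1 a^-1 b^-2) tr(a) - tr(b^2 a b^-1 a^-1 b^-2 a)   [inverse elimination on a] = -x*y^3*z^2 + 2*x^2*y^2*z + y^4*z + y^2*z^3 - x^3*y - x*y^3 - x*y*z^2 - 4*y^2*z + 4*x*y + z
tr(b^-1 a^-1 b^2 a^-1 b^-1 a^-1 b^-1) = tr(b^-1 a^-1 b^-2 a^-1 b^2) tr(a) - tr(b^-1 a^-1 b^-2 a^-1 b^2 a)   [inverse elimination on a] = x*y^3*z^2 - x^2*y^2*z - y^4*z - y^2*z^3 + x^2*z + 4*y^2*z - x*y - z

x*y^3*z^2 - x^2*y^2*z - y^4*z - y^2*z^3 + x^2*z + 4*y^2*z - x*y - z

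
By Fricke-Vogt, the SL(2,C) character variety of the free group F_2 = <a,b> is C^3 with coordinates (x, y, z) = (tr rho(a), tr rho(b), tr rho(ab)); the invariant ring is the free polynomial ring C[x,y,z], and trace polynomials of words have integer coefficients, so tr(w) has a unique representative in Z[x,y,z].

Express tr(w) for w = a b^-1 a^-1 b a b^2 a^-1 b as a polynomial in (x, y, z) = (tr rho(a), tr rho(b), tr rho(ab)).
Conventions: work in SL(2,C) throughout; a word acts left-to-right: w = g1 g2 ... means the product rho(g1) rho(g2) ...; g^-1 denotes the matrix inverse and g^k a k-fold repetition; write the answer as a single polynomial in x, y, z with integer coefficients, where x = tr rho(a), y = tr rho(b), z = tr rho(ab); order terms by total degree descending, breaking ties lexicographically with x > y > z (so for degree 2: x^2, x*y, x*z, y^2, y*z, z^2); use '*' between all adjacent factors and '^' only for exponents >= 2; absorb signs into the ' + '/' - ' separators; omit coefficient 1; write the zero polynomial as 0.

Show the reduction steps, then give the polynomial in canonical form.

-x^2*y^3*z^2 + 2*x^3*y^2*z + x*y^4*z + 2*x*y^2*z^3 - x^4*y - x^2*y^3 - 2*x^2*y*z^2 - y^3*z^2 - y*z^4 - 3*x*y^2*z + 3*x^2*y + 3*y*z^2 + y

tr(a^2 b) = tr(a) tr(b a) - tr(b)  (reduce the a square) = x*z - y
apply: tr(a^2) = tr(a) tr(a) - tr(1)  (reduce the a square) = x^2 - 2
use: tr(a^2 b^2) = tr(b) tr(a^2 b) - tr(a^2)  (reduce the b square) = x*y*z - x^2 - y^2 + 2
use: tr(b a^2 b^2) = tr(b) tr(a^2 b^2) - tr(a^2 b)  (reduce the b square) = x*y^2*z - x^2*y - y^3 - x*z + 3*y
use: tr(b a b a) = tr(b a) tr(b a) - tr(1)  (split on b) = z^2 - 2
tr(b a b) = tr(b) tr(a b) - tr(a)  (reduce the b square) = y*z - x
tr(a b a^2 b) = tr(a) tr(b a b a) - tr(b a b)  (reduce the a square) = x*z^2 - y*z - x
tr(a b a^2) = tr(a) tr(b a^2) - tr(b a)  (reduce the a square) = x^2*z - x*y - z
tr(b a^2 b^2 a) = tr(b) tr(a b a^2 b) - tr(a b a^2)  (reduce the b square) = x*y*z^2 - x^2*z - y^2*z + z
tr(a b^2 a^-1 b a) = tr(b a^2 b^2) tr(a) - tr(b a^2 b^2 a)  (eliminate a^-1) = x^2*y^2*z - x^3*y - x*y^3 - x*y*z^2 + y^2*z + 3*x*y - z
apply: tr(b a b a b) = tr(b) tr(a b a b) - tr(a b a)  (reduce the b square) = y*z^2 - x*z - y
tr(b a b^3 a) = tr(b) tr(b a b a b) - tr(b a b a)  (reduce the b square) = y^2*z^2 - x*y*z - y^2 - z^2 + 2
use: tr(b^2 a b) = tr(b) tr(a b^2) - tr(a b)  (reduce the b square) = y^2*z - x*y - z
tr(b a b^3) = tr(b) tr(b^2 a b) - tr(b^2 a)  (reduce the b square) = y^3*z - x*y^2 - 2*y*z + x
use: tr(a b a b^3 a) = tr(a) tr(b a b^3 a) - tr(b a b^3)  (reduce the a square) = x*y^2*z^2 - x^2*y*z - y^3*z - x*z^2 + 2*y*z + x
use: tr(a b a b a b) = tr(b a b a) tr(b a) - tr(a b)  (split on b) = z^3 - 3*z
tr(a b a b a b^2) = tr(b) tr(a b a b a b) - tr(a b a b a)  (reduce the b square) = y*z^3 - x*z^2 - 2*y*z + x
tr(a b a b^3 a b) = tr(b) tr(a b a b a b^2) - tr(a b a b a b)  (reduce the b square) = y^2*z^3 - x*y*z^2 - 2*y^2*z - z^3 + x*y + 3*z
tr(b a b^-1 a b a b^2) = tr(a b a b^3 a) tr(b) - tr(a b a b^3 a b)  (eliminate b^-1) = x*y^3*z^2 - x^2*y^2*z - y^4*z - y^2*z^3 + 4*y^2*z + z^3 - 3*z
apply: tr(b a b^2 a b) = tr(b) tr(a b^2 a b) - tr(a b^2 a)  (reduce the b square) = y^2*z^2 - 2*x*y*z + x^2 - 2
use: tr(a b a b^2 a b a) = tr(a) tr(b a b^2 a b a) - tr(b a b^2 a b)  (reduce the a square) = x*y*z^3 - x^2*z^2 - y^2*z^2 + 2
apply: tr(a b a b a b a b) = tr(a b a b a b) tr(a b) - tr(b a b a)  (split on a) = z^4 - 4*z^2 + 2
tr(a b a b a b a) = tr(a) tr(b a b a b a) - tr(b a b a b)  (reduce the a square) = x*z^3 - y*z^2 - 2*x*z + y
tr(a b a b^2 a b a b) = tr(b) tr(a b a b a b a b) - tr(a b a b a b a)  (reduce the b square) = y*z^4 - x*z^3 - 3*y*z^2 + 2*x*z + y
apply: tr(b a b^-1 a b a b^2 a) = tr(a b a b^2 a b a) tr(b) - tr(a b a b^2 a b a b)  (eliminate b^-1) = x*y^2*z^3 - x^2*y*z^2 - y^3*z^2 - y*z^4 + x*z^3 + 3*y*z^2 - 2*x*z + y
apply: tr(b a b^2 a^-1 b a b^-1 a) = tr(b a b^-1 a b a b^2) tr(a) - tr(b a b^-1 a b a b^2 a)  (eliminate a^-1) = x^2*y^3*z^2 - x^3*y^2*z - x*y^4*z - 2*x*y^2*z^3 + x^2*y*z^2 + y^3*z^2 + y*z^4 + 4*x*y^2*z - 3*y*z^2 - x*z - y
apply: tr(a b^-1 a^-1 b a b^2 a^-1 b) = tr(b a b^2 a^-1 b a b^-1) tr(a) - tr(b a b^2 a^-1 b a b^-1 a)  (eliminate a^-1) = -x^2*y^3*z^2 + 2*x^3*y^2*z + x*y^4*z + 2*x*y^2*z^3 - x^4*y - x^2*y^3 - 2*x^2*y*z^2 - y^3*z^2 - y*z^4 - 3*x*y^2*z + 3*x^2*y + 3*y*z^2 + y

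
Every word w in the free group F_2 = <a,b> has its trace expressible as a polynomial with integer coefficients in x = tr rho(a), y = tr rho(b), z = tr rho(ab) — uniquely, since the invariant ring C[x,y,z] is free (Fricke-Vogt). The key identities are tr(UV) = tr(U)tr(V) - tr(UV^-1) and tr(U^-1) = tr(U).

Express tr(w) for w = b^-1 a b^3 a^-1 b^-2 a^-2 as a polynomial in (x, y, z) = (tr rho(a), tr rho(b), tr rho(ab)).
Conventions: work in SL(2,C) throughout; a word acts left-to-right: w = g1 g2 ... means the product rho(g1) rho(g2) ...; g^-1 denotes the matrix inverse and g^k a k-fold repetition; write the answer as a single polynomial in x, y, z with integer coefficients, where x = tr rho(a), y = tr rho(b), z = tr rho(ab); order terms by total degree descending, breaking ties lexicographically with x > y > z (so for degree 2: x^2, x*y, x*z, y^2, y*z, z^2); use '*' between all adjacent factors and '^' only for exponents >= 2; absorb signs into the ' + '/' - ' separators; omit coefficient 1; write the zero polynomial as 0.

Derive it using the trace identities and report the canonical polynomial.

-x^2*y^4*z^2 + 2*x^3*y^3*z + 2*x*y^5*z + x*y^3*z^3 - x^4*y^2 - 2*x^2*y^4 - y^6 - y^4*z^2 - 2*x^3*y*z - 7*x*y^3*z - x*y*z^3 + x^4 + 7*x^2*y^2 + x^2*z^2 + 6*y^4 + 2*y^2*z^2 + 5*x*y*z - 4*x^2 - 9*y^2 - z^2 + 2

tr(b^2) = tr(b) * tr(b) - tr(1) = y^2 - 2
tr(b^3) = tr(b) * tr(b^2) - tr(b) = y^3 - 3*y
tr(a b^2) = tr(b) * tr(a b) - tr(a) = y*z - x
tr(b^3 a) = tr(b) * tr(a b^2) - tr(a b) = y^2*z - x*y - z
next, tr(b^3 a^-1) = tr(b^3) * tr(a) - tr(b^3 a) = x*y^3 - y^2*z - 2*x*y + z
next, tr(b a b^3) = tr(b) * tr(b a b^2) - tr(b a b) = y^3*z - x*y^2 - 2*y*z + x
and tr(a b a b) = tr(b a) * tr(b a) - tr(1) = z^2 - 2
tr(a b a) = tr(a) * tr(b a) - tr(b) = x*z - y
tr(a b a b^2) = tr(b) * tr(a b a b) - tr(a b a) = y*z^2 - x*z - y
and tr(b a b^3 a) = tr(b) * tr(a b a b^2) - tr(a b a b) = y^2*z^2 - x*y*z - y^2 - z^2 + 2
next, tr(b a b^3 a^-1) = tr(b a b^3) * tr(a) - tr(b a b^3 a) = x*y^3*z - x^2*y^2 - y^2*z^2 - x*y*z + x^2 + y^2 + z^2 - 2
tr(a b^3 a^-2 b) = tr(b a b^3 a^-1) * tr(a) - tr(b a b^3) = x^2*y^3*z - x^3*y^2 - x*y^2*z^2 - x^2*y*z - y^3*z + x^3 + 2*x*y^2 + x*z^2 + 2*y*z - 3*x
next, tr(b^-1 a b^3 a^-2) = tr(a b^3 a^-2) * tr(b) - tr(a b^3 a^-2 b) = -x^2*y^3*z + x^3*y^2 + x*y^4 + x*y^2*z^2 + x^2*y*z - x^3 - 4*x*y^2 - x*z^2 - y*z + 3*x
tr(a b^3 a) = tr(a) * tr(b^3 a) - tr(b^3) = x*y^2*z - x^2*y - y^3 - x*z + 3*y
and tr(b^-1 a b^3 a) = tr(a b^3 a) * tr(b) - tr(a b^3 a b) = x*y^3*z - x^2*y^2 - y^4 - y^2*z^2 + 4*y^2 + z^2 - 2
next, tr(b^-1 a b^3 a^-1) = tr(b^-1 a b^3) * tr(a) - tr(b^-1 a b^3 a) = -x*y^3*z + x^2*y^2 + y^4 + y^2*z^2 + x*y*z - x^2 - 4*y^2 - z^2 + 2
tr(a^-2 b^-1 a b^3 a^-1) = tr(b^-1 a b^3 a^-2) * tr(a) - tr(b^-1 a b^3 a^-1) = -x^3*y^3*z + x^4*y^2 + x^2*y^4 + x^2*y^2*z^2 + x^3*y*z + x*y^3*z - x^4 - 5*x^2*y^2 - x^2*z^2 - y^4 - y^2*z^2 - 2*x*y*z + 4*x^2 + 4*y^2 + z^2 - 2
and tr(b^4) = tr(b) * tr(b^3) - tr(b^2) = y^4 - 4*y^2 + 2
next, tr(b^3 a^-1 b) = tr(b^4) * tr(a) - tr(b^4 a) = x*y^4 - y^3*z - 3*x*y^2 + 2*y*z + x
and tr(b^3 a^-1 b a^-1) = tr(b^3 a^-1 b) * tr(a) - tr(b^3 a^-1 b a) = x^2*y^4 - 2*x*y^3*z - 2*x^2*y^2 + y^2*z^2 + 3*x*y*z - y^2 - z^2 + 2
tr(b^2 a b^3) = tr(b) * tr(b^2 a b^2) - tr(b^2 a b) = y^4*z - x*y^3 - 3*y^2*z + 2*x*y + z
tr(a^2) = tr(a) * tr(a) - tr(1) = x^2 - 2
tr(a b^2 a) = tr(b) * tr(a^2 b) - tr(a^2) = x*y*z - x^2 - y^2 + 2
next, tr(b a b^2 a b) = tr(b) * tr(a b^2 a b) - tr(a b^2 a) = y^2*z^2 - 2*x*y*z + x^2 - 2
tr(b^2 a b^3 a) = tr(b) * tr(b a b^2 a b) - tr(b a b^2 a) = y^3*z^2 - 2*x*y^2*z + x^2*y - y*z^2 + x*z - y
next, tr(b a b^3 a^-1 b) = tr(b^2 a b^3) * tr(a) - tr(b^2 a b^3 a) = x*y^4*z - x^2*y^3 - y^3*z^2 - x*y^2*z + x^2*y + y*z^2 + y
tr(b a b a b^3) = tr(b) * tr(a b a b^3) - tr(a b a b^2) = y^3*z^2 - x*y^2*z - y^3 - 2*y*z^2 + x*z + 3*y
next, tr(a b a b a b) = tr(b a b a) * tr(b a) - tr(a b) = z^3 - 3*z
and tr(a b a b a) = tr(a) * tr(b a b a) - tr(b a b) = x*z^2 - y*z - x
tr(a b a b a b^2) = tr(b) * tr(a b a b a b) - tr(a b a b a) = y*z^3 - x*z^2 - 2*y*z + x
next, tr(b a b a b^3 a) = tr(b) * tr(a b a b a b^2) - tr(a b a b a b) = y^2*z^3 - x*y*z^2 - 2*y^2*z - z^3 + x*y + 3*z
and tr(b a b^3 a^-1 b a) = tr(b a b a b^3) * tr(a) - tr(b a b a b^3 a) = x*y^3*z^2 - x^2*y^2*z - y^2*z^3 - x*y^3 - x*y*z^2 + x^2*z + 2*y^2*z + z^3 + 2*x*y - 3*z
tr(b a b^3 a^-1 b a^-1) = tr(b a b^3 a^-1 b) * tr(a) - tr(b a b^3 a^-1 b a) = x^2*y^4*z - x^3*y^3 - 2*x*y^3*z^2 + y^2*z^3 + x^3*y + x*y^3 + 2*x*y*z^2 - x^2*z - 2*y^2*z - z^3 - x*y + 3*z
tr(a b^3 a^-1 b a^-2 b) = tr(b a b^3 a^-1 b a^-1) * tr(a) - tr(b a b^3 a^-1 b) = x^3*y^4*z - x^4*y^3 - 2*x^2*y^3*z^2 - x*y^4*z + x*y^2*z^3 + x^4*y + 2*x^2*y^3 + 2*x^2*y*z^2 + y^3*z^2 - x^3*z - x*y^2*z - x*z^3 - 2*x^2*y - y*z^2 + 3*x*z - y
tr(a^-2 b^-1 a b^3 a^-1 b) = tr(a b^3 a^-1 b a^-2) * tr(b) - tr(a b^3 a^-1 b a^-2 b) = -x^3*y^4*z + x^4*y^3 + x^2*y^5 + 2*x^2*y^3*z^2 - x*y^4*z - x*y^2*z^3 - x^4*y - 4*x^2*y^3 - 2*x^2*y*z^2 + x^3*z + 4*x*y^2*z + x*z^3 + 2*x^2*y - y^3 - 3*x*z + 3*y
and tr(b^-1 a^-2 b^-1 a b^3 a^-1) = tr(a^-2 b^-1 a b^3 a^-1) * tr(b) - tr(a^-2 b^-1 a b^3 a^-1 b) = -x^2*y^3*z^2 + x^3*y^2*z + 2*x*y^4*z + x*y^2*z^3 - x^2*y^3 + x^2*y*z^2 - y^5 - y^3*z^2 - x^3*z - 6*x*y^2*z - x*z^3 + 2*x^2*y + 5*y^3 + y*z^2 + 3*x*z - 5*y
and tr(b^-1 a b^3 a^-1 b^-2 a^-2) = tr(b^-1 a^-2 b^-1 a b^3 a^-1) * tr(b) - tr(b^-1 a^-2 b^-1 a b^3 a^-1 b) = -x^2*y^4*z^2 + 2*x^3*y^3*z + 2*x*y^5*z + x*y^3*z^3 - x^4*y^2 - 2*x^2*y^4 - y^6 - y^4*z^2 - 2*x^3*y*z - 7*x*y^3*z - x*y*z^3 + x^4 + 7*x^2*y^2 + x^2*z^2 + 6*y^4 + 2*y^2*z^2 + 5*x*y*z - 4*x^2 - 9*y^2 - z^2 + 2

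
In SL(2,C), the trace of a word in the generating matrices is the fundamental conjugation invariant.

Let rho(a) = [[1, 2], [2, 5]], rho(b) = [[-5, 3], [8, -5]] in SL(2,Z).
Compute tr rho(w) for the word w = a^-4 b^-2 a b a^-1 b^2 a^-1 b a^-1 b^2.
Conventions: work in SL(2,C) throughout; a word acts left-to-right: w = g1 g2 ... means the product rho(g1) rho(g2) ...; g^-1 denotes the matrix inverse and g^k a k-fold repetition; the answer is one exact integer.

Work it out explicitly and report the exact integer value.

-7956106933822

rho(a^-1) = [[5, -2], [-2, 1]]
... * rho(a^-1) = [[5, -2], [-2, 1]]  ->  [[29, -12], [-12, 5]]
... * rho(a^-1) = [[5, -2], [-2, 1]]  ->  [[169, -70], [-70, 29]]
... * rho(a^-1) = [[5, -2], [-2, 1]]  ->  [[985, -408], [-408, 169]]
... * rho(b^-1) = [[-5, -3], [-8, -5]]  ->  [[-1661, -915], [688, 379]]
... * rho(b^-1) = [[-5, -3], [-8, -5]]  ->  [[15625, 9558], [-6472, -3959]]
... * rho(a) = [[1, 2], [2, 5]]  ->  [[34741, 79040], [-14390, -32739]]
... * rho(b) = [[-5, 3], [8, -5]]  ->  [[458615, -290977], [-189962, 120525]]
... * rho(a^-1) = [[5, -2], [-2, 1]]  ->  [[2875029, -1208207], [-1190860, 500449]]
... * rho(b) = [[-5, 3], [8, -5]]  ->  [[-24040801, 14666122], [9957892, -6074825]]
... * rho(b) = [[-5, 3], [8, -5]]  ->  [[237532981, -145453013], [-98388060, 60247801]]
... * rho(a^-1) = [[5, -2], [-2, 1]]  ->  [[1478570931, -620518975], [-612435902, 257023921]]
... * rho(b) = [[-5, 3], [8, -5]]  ->  [[-12357006455, 7538307668], [5118370878, -3122427311]]
... * rho(a^-1) = [[5, -2], [-2, 1]]  ->  [[-76861647611, 32252320578], [31836709012, -13359169067]]
... * rho(b) = [[-5, 3], [8, -5]]  ->  [[642326802679, -391846545723], [-266056897596, 162305972371]]
... * rho(b) = [[-5, 3], [8, -5]]  ->  [[-6346406379179, 3886213136652], [2628732266948, -1609700554643]]
tr = -6346406379179 + -1609700554643 = -7956106933822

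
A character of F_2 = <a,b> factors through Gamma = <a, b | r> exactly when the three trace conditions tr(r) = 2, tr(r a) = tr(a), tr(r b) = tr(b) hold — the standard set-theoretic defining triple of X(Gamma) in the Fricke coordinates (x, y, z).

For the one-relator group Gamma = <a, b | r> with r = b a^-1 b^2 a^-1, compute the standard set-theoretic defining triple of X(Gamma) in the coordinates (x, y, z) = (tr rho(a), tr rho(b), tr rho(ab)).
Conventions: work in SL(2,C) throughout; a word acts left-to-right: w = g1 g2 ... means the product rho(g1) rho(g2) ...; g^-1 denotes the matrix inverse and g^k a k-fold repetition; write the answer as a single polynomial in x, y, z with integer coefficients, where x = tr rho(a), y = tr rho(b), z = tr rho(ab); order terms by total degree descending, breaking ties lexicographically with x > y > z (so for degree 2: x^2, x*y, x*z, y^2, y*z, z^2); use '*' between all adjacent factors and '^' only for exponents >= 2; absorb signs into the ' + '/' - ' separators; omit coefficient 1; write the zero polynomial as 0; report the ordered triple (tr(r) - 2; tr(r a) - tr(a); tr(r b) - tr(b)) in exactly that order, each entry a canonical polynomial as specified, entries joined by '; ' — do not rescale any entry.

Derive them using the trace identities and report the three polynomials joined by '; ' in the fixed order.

x^2*y^3 - 2*x*y^2*z - x^2*y + y*z^2 + x*z - y - 2; x*y^3 - y^2*z - 2*x*y - x + z; x^2*y^4 - 2*x*y^3*z - 2*x^2*y^2 + y^2*z^2 + 2*x*y*z + x^2 - y - 2

tr(b^2) = tr(b)*tr(b) - tr(1) = y^2 - 2
tr(b^3) = tr(b)*tr(b^2) - tr(b) = y^3 - 3*y
and tr(a b^2) = tr(b)*tr(a b) - tr(a) = y*z - x
and tr(b^3 a) = tr(b)*tr(a b^2) - tr(a b) = y^2*z - x*y - z
tr(b a^-1 b^2) = tr(b^3)*tr(a) - tr(b^3 a) = x*y^3 - y^2*z - 2*x*y + z
tr(a b a b) = tr(a b)*tr(a b) - tr(1)   [split at repeated a] = z^2 - 2
tr(a b a) = tr(a)*tr(b a) - tr(b) = x*z - y
tr(b^2 a b a) = tr(b)*tr(a b a b) - tr(a b a) = y*z^2 - x*z - y
next, tr(b a^-1 b^2 a) = tr(b^2 a b)*tr(a) - tr(b^2 a b a) = x*y^2*z - x^2*y - y*z^2 + y
and tr(b a^-1 b^2 a^-1) = tr(b a^-1 b^2)*tr(a) - tr(b a^-1 b^2 a) = x^2*y^3 - 2*x*y^2*z - x^2*y + y*z^2 + x*z - y
tr(b^4) = tr(b)*tr(b^3) - tr(b^2)   [square of b] = y^4 - 4*y^2 + 2
next, tr(b^4 a) = tr(b)*tr(b a b^2) - tr(b a b)   [square of b] = y^3*z - x*y^2 - 2*y*z + x
tr(b^2 a^-1 b^2) = tr(b^4)*tr(a) - tr(b^4 a)   [inverse elimination on a] = x*y^4 - y^3*z - 3*x*y^2 + 2*y*z + x
tr(a b^2 a) = tr(a)*tr(b^2 a) - tr(b^2)   [square of a] = x*y*z - x^2 - y^2 + 2
tr(b^2 a b^2 a) = tr(b)*tr(a b^2 a b) - tr(a b^2 a)   [square of b] = y^2*z^2 - 2*x*y*z + x^2 - 2
next, tr(b^2 a^-1 b^2 a) = tr(b^2 a b^2)*tr(a) - tr(b^2 a b^2 a)   [inverse elimination on a] = x*y^3*z - x^2*y^2 - y^2*z^2 + 2
tr(b a^-1 b^2 a^-1 b) = tr(b^2 a^-1 b^2)*tr(a) - tr(b^2 a^-1 b^2 a)   [inverse elimination on a] = x^2*y^4 - 2*x*y^3*z - 2*x^2*y^2 + y^2*z^2 + 2*x*y*z + x^2 - 2
assemble the triple (tr(r) - 2; tr(r a) - x; tr(r b) - y)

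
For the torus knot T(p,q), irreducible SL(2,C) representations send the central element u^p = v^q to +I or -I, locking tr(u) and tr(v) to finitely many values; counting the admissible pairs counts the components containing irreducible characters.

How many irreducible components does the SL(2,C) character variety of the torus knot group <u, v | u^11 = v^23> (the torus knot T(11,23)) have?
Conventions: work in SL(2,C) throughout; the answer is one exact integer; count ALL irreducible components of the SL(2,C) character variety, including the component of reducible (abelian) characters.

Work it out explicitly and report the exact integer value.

For T(11,23): irreducibility forces the central element u^11 = v^23 to one of +I, -I.
On an irreducible component, tr(u) is locked at 2*cos(pi*alpha/11) for some alpha in 1..10, and tr(v) at 2*cos(pi*beta/23) for some beta in 1..22.
u^11 = (-1)^alpha I and v^23 = (-1)^beta I must agree, so alpha and beta have equal parity.
Enumerate parity-matched pairs: 5*11 odd-odd plus 5*11 even-even gives 110.
That is 110 components of irreducible characters, and with the reducible (abelian) component the total is 111.

111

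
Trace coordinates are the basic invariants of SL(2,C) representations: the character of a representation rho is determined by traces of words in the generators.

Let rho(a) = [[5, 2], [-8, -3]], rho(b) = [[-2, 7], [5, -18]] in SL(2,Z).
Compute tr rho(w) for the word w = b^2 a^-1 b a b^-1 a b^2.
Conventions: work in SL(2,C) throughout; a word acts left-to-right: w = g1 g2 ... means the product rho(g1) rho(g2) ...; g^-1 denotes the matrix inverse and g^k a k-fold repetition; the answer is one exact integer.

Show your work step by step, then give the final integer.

-97988398

rho(b) = [[-2, 7], [5, -18]]
... * rho(b) = [[-2, 7], [5, -18]]  ->  [[39, -140], [-100, 359]]
... * rho(a^-1) = [[-3, -2], [8, 5]]  ->  [[-1237, -778], [3172, 1995]]
... * rho(b) = [[-2, 7], [5, -18]]  ->  [[-1416, 5345], [3631, -13706]]
... * rho(a) = [[5, 2], [-8, -3]]  ->  [[-49840, -18867], [127803, 48380]]
... * rho(b^-1) = [[-18, -7], [-5, -2]]  ->  [[991455, 386614], [-2542354, -991381]]
... * rho(a) = [[5, 2], [-8, -3]]  ->  [[1864363, 823068], [-4780722, -2110565]]
... * rho(b) = [[-2, 7], [5, -18]]  ->  [[386614, -1764683], [-991381, 4525116]]
... * rho(b) = [[-2, 7], [5, -18]]  ->  [[-9596643, 34470592], [24608342, -88391755]]
tr = -9596643 + -88391755 = -97988398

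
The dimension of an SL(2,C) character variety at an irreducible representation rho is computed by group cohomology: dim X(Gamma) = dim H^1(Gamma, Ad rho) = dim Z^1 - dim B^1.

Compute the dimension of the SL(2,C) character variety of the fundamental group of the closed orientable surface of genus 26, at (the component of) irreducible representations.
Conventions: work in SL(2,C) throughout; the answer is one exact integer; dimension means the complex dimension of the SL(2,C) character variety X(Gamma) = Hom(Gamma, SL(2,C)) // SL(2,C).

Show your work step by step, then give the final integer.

150

Gamma = pi_1(Sigma_26) = < a_1, b_1, ..., a_26, b_26 | prod [a_i, b_i] > has 2g = 52 generators and 1 relator.
Before the relator condition, cocycle space has dim 3*52 = 156.
H^2 = coker(d_2) is dual to H^0 = 0 at irreducible rho (Poincare duality), so d_2 is onto: dim Z^1 = 153.
As always at irreducible rho, dim B^1 = 3.
dim X = dim H^1 = 153 - 3 = 150.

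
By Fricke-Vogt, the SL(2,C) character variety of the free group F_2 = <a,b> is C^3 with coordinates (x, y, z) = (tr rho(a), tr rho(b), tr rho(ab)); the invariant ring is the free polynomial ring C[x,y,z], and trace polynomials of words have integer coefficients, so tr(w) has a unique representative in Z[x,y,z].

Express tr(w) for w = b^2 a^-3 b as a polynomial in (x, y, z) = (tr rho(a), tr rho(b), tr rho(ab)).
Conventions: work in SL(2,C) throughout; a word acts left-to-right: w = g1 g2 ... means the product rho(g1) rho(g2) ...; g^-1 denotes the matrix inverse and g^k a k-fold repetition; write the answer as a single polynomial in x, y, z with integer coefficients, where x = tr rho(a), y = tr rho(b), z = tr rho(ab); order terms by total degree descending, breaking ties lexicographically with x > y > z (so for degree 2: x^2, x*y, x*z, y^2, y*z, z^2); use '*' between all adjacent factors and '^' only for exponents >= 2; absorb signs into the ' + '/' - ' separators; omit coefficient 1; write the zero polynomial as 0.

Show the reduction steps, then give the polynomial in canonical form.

x^3*y^3 - x^2*y^2*z - 2*x^3*y - 2*x*y^3 + x^2*z + y^2*z + 5*x*y - z

tr(b^2) = tr(b) * tr(b) - tr(1) = y^2 - 2
tr(b^3) = tr(b) * tr(b^2) - tr(b) = y^3 - 3*y
tr(a b^2) = tr(b) * tr(a b) - tr(a) = y*z - x
tr(b^3 a) = tr(b) * tr(a b^2) - tr(a b) = y^2*z - x*y - z
tr(b^3 a^-1) = tr(b^3) * tr(a) - tr(b^3 a) = x*y^3 - y^2*z - 2*x*y + z
tr(a^-1 b^3 a^-1) = tr(b^3 a^-1) * tr(a) - tr(b^3) = x^2*y^3 - x*y^2*z - 2*x^2*y - y^3 + x*z + 3*y
tr(b^2 a^-3 b) = tr(a^-1 b^3 a^-1) * tr(a) - tr(a^-1 b^3) = x^3*y^3 - x^2*y^2*z - 2*x^3*y - 2*x*y^3 + x^2*z + y^2*z + 5*x*y - z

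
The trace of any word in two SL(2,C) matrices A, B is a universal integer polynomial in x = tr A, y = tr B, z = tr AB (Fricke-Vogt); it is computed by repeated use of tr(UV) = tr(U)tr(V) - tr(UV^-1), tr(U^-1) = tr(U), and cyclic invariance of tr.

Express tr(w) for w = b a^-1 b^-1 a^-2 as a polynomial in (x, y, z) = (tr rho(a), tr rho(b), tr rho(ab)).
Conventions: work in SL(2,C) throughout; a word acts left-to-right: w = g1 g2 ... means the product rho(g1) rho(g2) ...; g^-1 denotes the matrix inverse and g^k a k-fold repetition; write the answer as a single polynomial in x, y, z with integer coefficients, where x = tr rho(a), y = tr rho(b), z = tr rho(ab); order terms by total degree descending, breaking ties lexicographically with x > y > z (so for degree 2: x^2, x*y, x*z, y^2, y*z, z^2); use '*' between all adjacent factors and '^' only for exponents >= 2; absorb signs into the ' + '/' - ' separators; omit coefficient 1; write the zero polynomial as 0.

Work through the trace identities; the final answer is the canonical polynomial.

x^2*y*z - x*y^2 - x*z^2 + x

trace(a^-1 b) = trace(b) * trace(a) - trace(b a)   [inverse elimination on a] = x*y - z
trace(a^-2 b) = trace(a^-1 b) * trace(a) - trace(a^-1 b a)   [inverse elimination on a] = x^2*y - x*z - y
next, trace(a^-2 b a^-1) = trace(a^-2 b) * trace(a) - trace(a^-2 b a)   [inverse elimination on a] = x^3*y - x^2*z - 2*x*y + z
trace(b^2) = trace(b) * trace(b) - trace(1)   [square of b] = y^2 - 2
and trace(b^2 a) = trace(b) * trace(a b) - trace(a)   [square of b] = y*z - x
trace(b^2 a^-1) = trace(b^2) * trace(a) - trace(b^2 a)   [inverse elimination on a] = x*y^2 - y*z - x
trace(b a^-2 b) = trace(b^2 a^-1) * trace(a) - trace(b^2)   [inverse elimination on a] = x^2*y^2 - x*y*z - x^2 - y^2 + 2
and trace(b a b a) = trace(b a) * trace(b a) - trace(1)   [split at a repeated b] = z^2 - 2
next, trace(a^-1 b a b) = trace(b a b) * trace(a) - trace(b a b a)   [inverse elimination on a] = x*y*z - x^2 - z^2 + 2
trace(b a^-2 b a) = trace(a^-1 b a b) * trace(a) - trace(a^-1 b a b a)   [inverse elimination on a] = x^2*y*z - x^3 - x*z^2 - y*z + 3*x
trace(a^-2 b a^-1 b) = trace(b a^-2 b) * trace(a) - trace(b a^-2 b a)   [inverse elimination on a] = x^3*y^2 - 2*x^2*y*z - x*y^2 + x*z^2 + y*z - x
next, trace(b a^-1 b^-1 a^-2) = trace(a^-2 b a^-1) * trace(b) - trace(a^-2 b a^-1 b)   [inverse elimination on b] = x^2*y*z - x*y^2 - x*z^2 + x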